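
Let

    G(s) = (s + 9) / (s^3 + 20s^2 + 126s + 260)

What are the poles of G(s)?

s = -5 ± j, -10

The poles are the roots of the denominator s^3 + 20s^2 + 126s + 260 = 0.
Trying s = -10: the polynomial evaluates to 0, so (s + 10) is a factor.
Dividing out leaves s^2 + 10s + 26 = 0.
The quadratic formula then gives s = -5 ± 1j.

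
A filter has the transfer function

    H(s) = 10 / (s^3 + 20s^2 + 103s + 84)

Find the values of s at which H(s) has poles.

The poles are the roots of the denominator s^3 + 20s^2 + 103s + 84 = 0.
Trying s = -1: the polynomial evaluates to 0, so (s + 1) is a factor.
Dividing out leaves s^2 + 19s + 84 = 0.
Factoring the quadratic: (s + 7)(s + 12) = 0.

s = -1, -7, -12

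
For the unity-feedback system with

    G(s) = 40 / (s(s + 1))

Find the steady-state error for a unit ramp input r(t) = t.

e_ss = 0.02500

G(s) has one pole at the origin.
This is a Type 1 system. Kv = lim_{s→0} s·G(s) = 40/1.
e_ss = 1/Kv = 1/(40) = 1/40 ≈ 0.02500.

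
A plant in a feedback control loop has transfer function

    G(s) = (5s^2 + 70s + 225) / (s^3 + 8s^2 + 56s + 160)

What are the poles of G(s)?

s = -2 + 6j, -2 - 6j, -4

The poles are the roots of the denominator s^3 + 8s^2 + 56s + 160 = 0.
Trying s = -4: the polynomial evaluates to 0, so (s + 4) is a factor.
Dividing out leaves s^2 + 4s + 40 = 0.
The quadratic formula then gives s = -2 ± 6j.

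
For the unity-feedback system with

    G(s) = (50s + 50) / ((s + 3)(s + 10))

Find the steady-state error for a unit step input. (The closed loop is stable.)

e_ss = 0.3750

G(s) has no poles at the origin.
This is a Type 0 system. Kp = lim_{s→0} G(s) = 50/30 = 5/3.
e_ss = 1/(1 + Kp) = 1/(1 + 5/3) = 3/8 ≈ 0.3750.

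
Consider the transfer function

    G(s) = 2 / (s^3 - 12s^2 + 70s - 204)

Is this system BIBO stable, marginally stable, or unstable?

unstable

The denominator s^3 - 12s^2 + 70s - 204 factors as (s^2 - 6s + 34)(s - 6), giving poles at s = 3 + 5j, 3 - 5j, 6.
Since the pole(s) at s = 3 + 5j, 3 - 5j, 6 lie in the right half-plane, the system is unstable.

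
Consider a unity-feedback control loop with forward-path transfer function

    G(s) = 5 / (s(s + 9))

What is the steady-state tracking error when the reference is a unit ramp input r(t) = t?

e_ss = 1.800

G(s) has one pole at the origin.
This is a Type 1 system. Kv = lim_{s→0} s·G(s) = 5/9.
e_ss = 1/Kv = 1/(5/9) = 9/5 ≈ 1.800.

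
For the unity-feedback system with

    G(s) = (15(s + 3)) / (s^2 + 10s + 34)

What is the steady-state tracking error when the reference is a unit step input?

e_ss = 0.4304

G(s) has no poles at the origin.
This is a Type 0 system. Kp = lim_{s→0} G(s) = 45/34.
e_ss = 1/(1 + Kp) = 1/(1 + 45/34) = 34/79 ≈ 0.4304.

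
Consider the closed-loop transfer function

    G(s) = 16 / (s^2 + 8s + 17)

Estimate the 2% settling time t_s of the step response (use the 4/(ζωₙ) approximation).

t_s ≈ 1 s

Comparing s^2 + 8s + 17 to s^2 + 2ζωₙs + ωₙ²: ωₙ = √17 ≈ 4.123 rad/s and ζ = 8/(2·√17) ≈ 0.9701.
ζωₙ = 8/2 = 4, so t_s ≈ 4/(ζωₙ) = 4/4 = 1 s.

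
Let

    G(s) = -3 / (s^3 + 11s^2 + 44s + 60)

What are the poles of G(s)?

s = -4 + 2j, -4 - 2j, -3

The poles are the roots of the denominator s^3 + 11s^2 + 44s + 60 = 0.
Trying s = -3: the polynomial evaluates to 0, so (s + 3) is a factor.
Dividing out leaves s^2 + 8s + 20 = 0.
The quadratic formula then gives s = -4 ± 2j.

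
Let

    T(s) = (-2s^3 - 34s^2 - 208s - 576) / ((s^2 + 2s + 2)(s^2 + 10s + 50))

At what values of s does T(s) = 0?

Set the numerator to zero: -2s^3 - 34s^2 - 208s - 576 = 0, i.e. -2·(s^3 + 17s^2 + 104s + 288) = 0.
Factoring: (s + 9)(s^2 + 8s + 32) = 0.

s = -9, -4 + 4j, -4 - 4j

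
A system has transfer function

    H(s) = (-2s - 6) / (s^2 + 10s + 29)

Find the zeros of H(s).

Set the numerator to zero: -2s - 6 = 0, i.e. -2·(s + 3) = 0.
So s = -3.

s = -3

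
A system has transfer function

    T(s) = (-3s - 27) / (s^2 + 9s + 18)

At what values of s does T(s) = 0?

Set the numerator to zero: -3s - 27 = 0, i.e. -3·(s + 9) = 0.
So s = -9.

s = -9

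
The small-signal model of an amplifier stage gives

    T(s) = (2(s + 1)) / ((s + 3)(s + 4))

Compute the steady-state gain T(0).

At s = 0 each factor (s + a) contributes a and each (s^2 + bs + c) contributes c.
T(0) = 2·(1) / ((3) · (4)) = 2/12 = 1/6.

T(0) = 1/6 ≈ 0.1667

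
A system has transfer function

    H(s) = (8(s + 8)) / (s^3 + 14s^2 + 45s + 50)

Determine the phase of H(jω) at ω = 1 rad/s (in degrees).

∠H(j1) ≈ -43.59°

At s = j1: numerator = 64 + j8, denominator = 36 + j44.
∠H = ∠num − ∠den = 7.1250° − (50.711°) = -43.59°.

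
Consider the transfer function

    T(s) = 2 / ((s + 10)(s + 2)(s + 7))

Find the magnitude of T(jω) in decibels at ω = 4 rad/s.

|T(j4)|_dB ≈ -45.8 dB

Substitute s = j4: numerator = 2, denominator = -164 + j352.
|T(j4)| = |2| / |-164 + j352| = 2 / 388.33 ≈ 0.005150.
In decibels: 20·log₁₀(0.005150) ≈ -45.8 dB.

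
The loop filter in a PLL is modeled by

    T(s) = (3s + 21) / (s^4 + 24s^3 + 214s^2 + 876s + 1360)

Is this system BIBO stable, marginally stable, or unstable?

The denominator s^4 + 24s^3 + 214s^2 + 876s + 1360 factors as (s^2 + 10s + 34)(s + 10)(s + 4), giving poles at s = -5 + 3j, -5 - 3j, -10, -4.
Since all poles lie strictly in the left half-plane, the system is stable.

stable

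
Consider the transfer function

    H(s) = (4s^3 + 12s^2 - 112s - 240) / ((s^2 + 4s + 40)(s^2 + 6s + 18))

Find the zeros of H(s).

s = -6, -2, 5

Set the numerator to zero: 4s^3 + 12s^2 - 112s - 240 = 0, i.e. 4·(s^3 + 3s^2 - 28s - 60) = 0.
Factoring: (s + 6)(s + 2)(s - 5) = 0.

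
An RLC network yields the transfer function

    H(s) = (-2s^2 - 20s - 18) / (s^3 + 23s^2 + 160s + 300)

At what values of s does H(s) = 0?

s = -1, -9

Set the numerator to zero: -2s^2 - 20s - 18 = 0, i.e. -2·(s^2 + 10s + 9) = 0.
Factoring: (s + 1)(s + 9) = 0.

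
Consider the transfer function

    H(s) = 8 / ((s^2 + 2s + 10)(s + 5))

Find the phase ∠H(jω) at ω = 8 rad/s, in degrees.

∠H(j8) ≈ 138.5°

At s = j8: numerator = 8, denominator = -398 - j352.
∠H = ∠num − ∠den = 0° − (-138.51°) = 138.5°.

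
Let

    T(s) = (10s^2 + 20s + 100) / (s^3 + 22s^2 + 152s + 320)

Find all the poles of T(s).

The poles are the roots of the denominator s^3 + 22s^2 + 152s + 320 = 0.
Trying s = -4: the polynomial evaluates to 0, so (s + 4) is a factor.
Dividing out leaves s^2 + 18s + 80 = 0.
Factoring the quadratic: (s + 8)(s + 10) = 0.

s = -4, -8, -10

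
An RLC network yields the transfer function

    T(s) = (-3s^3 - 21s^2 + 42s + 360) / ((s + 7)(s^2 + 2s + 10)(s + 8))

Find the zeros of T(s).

Set the numerator to zero: -3s^3 - 21s^2 + 42s + 360 = 0, i.e. -3·(s^3 + 7s^2 - 14s - 120) = 0.
Factoring: (s - 4)(s + 5)(s + 6) = 0.

s = 4, -5, -6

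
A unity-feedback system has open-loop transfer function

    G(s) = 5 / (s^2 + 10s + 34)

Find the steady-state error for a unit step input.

G(s) has no poles at the origin.
This is a Type 0 system. Kp = lim_{s→0} G(s) = 5/34.
e_ss = 1/(1 + Kp) = 1/(1 + 5/34) = 34/39 ≈ 0.8718.

e_ss = 0.8718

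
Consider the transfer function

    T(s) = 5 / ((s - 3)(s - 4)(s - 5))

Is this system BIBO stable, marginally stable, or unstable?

The poles can be read from the denominator factors: s = 3, 4, 5.
Since the pole(s) at s = 3, 4, 5 lie in the right half-plane, the system is unstable.

unstable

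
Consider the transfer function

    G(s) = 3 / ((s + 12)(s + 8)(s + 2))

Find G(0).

G(0) = 1/64 ≈ 0.01562

At s = 0 each factor (s + a) contributes a and each (s^2 + bs + c) contributes c.
G(0) = 3·1 / ((12) · (8) · (2)) = 3/192 = 1/64.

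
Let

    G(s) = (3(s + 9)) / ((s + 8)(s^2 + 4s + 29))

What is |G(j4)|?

|G(j4)| ≈ 0.1602

Substitute s = j4: numerator = 27 + j12, denominator = 40 + j180.
|G(j4)| = |27 + j12| / |40 + j180| = 29.547 / 184.39 ≈ 0.1602.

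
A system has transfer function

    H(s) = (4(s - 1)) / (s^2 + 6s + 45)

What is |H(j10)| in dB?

Substitute s = j10: numerator = -4 + j40, denominator = -55 + j60.
|H(j10)| = |-4 + j40| / |-55 + j60| = 40.200 / 81.394 ≈ 0.4939.
In decibels: 20·log₁₀(0.4939) ≈ -6.13 dB.

|H(j10)|_dB ≈ -6.13 dB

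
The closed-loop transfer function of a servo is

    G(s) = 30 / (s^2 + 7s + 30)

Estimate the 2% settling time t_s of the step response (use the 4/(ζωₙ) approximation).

t_s ≈ 1.143 s

Comparing s^2 + 7s + 30 to s^2 + 2ζωₙs + ωₙ²: ωₙ = √30 ≈ 5.477 rad/s and ζ = 7/(2·√30) ≈ 0.6390.
ζωₙ = 7/2 = 3.5, so t_s ≈ 4/(ζωₙ) = 4/3.5 ≈ 1.143 s.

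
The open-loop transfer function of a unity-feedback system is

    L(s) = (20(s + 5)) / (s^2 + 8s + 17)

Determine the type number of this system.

The denominator has no factor of s at the origin — no free integrator — so this is a Type 0 system.

Type 0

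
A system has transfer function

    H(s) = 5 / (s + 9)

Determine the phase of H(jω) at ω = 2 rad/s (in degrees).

At s = j2: numerator = 5, denominator = 9 + j2.
∠H = ∠num − ∠den = 0° − (12.529°) = -12.53°.

∠H(j2) ≈ -12.53°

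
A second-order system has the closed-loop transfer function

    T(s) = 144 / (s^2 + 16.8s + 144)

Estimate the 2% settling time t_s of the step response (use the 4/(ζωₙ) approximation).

t_s ≈ 0.4762 s

Comparing s^2 + 16.8s + 144 to s^2 + 2ζωₙs + ωₙ²: ωₙ = 12 rad/s and ζ = 16.8/(2·12) = 0.7.
ζωₙ = 16.8/2 = 8.4, so t_s ≈ 4/(ζωₙ) = 4/8.4 ≈ 0.4762 s.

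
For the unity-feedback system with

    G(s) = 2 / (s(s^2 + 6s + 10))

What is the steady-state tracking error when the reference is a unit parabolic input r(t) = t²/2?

e_ss = ∞

G(s) has one pole at the origin.
This is a Type 1 system; Ka = lim_{s→0} s^2·G(s) = 0, so the steady-state error for a parabola input is infinite.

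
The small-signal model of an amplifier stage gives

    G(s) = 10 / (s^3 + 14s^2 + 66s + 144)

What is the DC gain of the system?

G(0) = 5/72 ≈ 0.06944

Set s = 0: G(0) = (10) / (144) = 5/72.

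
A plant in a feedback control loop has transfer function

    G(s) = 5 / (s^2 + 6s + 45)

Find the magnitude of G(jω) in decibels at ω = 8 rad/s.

Substitute s = j8: numerator = 5, denominator = -19 + j48.
|G(j8)| = |5| / |-19 + j48| = 5 / 51.624 ≈ 0.09685.
In decibels: 20·log₁₀(0.09685) ≈ -20.3 dB.

|G(j8)|_dB ≈ -20.3 dB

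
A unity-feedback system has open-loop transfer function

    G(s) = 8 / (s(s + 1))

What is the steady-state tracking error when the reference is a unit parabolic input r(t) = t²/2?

G(s) has one pole at the origin.
This is a Type 1 system; Ka = lim_{s→0} s^2·G(s) = 0, so the steady-state error for a parabola input is infinite.

e_ss = ∞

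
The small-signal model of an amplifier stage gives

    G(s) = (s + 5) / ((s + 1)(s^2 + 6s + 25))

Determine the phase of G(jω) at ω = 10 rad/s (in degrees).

∠G(j10) ≈ -162.2°

At s = j10: numerator = 5 + j10, denominator = -675 - j690.
∠G = ∠num − ∠den = 63.435° − (-134.37°) = 197.8°, which wraps to -162.2°.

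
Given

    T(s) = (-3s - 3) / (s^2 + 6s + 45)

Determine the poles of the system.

The poles are the roots of the denominator s^2 + 6s + 45 = 0.
Using the quadratic formula: s = (-6 ± √(-144))/2 = -3 ± 6j.

s = -3 + 6j, -3 - 6j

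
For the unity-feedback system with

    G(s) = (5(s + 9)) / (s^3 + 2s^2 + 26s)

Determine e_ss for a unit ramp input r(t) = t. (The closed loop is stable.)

G(s) has one pole at the origin.
This is a Type 1 system. Kv = lim_{s→0} s·G(s) = 45/26.
e_ss = 1/Kv = 1/(45/26) = 26/45 ≈ 0.5778.

e_ss = 0.5778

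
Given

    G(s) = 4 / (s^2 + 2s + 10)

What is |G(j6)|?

Substitute s = j6: numerator = 4, denominator = -26 + j12.
|G(j6)| = |4| / |-26 + j12| = 4 / 28.636 ≈ 0.1397.

|G(j6)| ≈ 0.1397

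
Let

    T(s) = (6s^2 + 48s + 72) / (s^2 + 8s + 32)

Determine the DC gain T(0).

T(0) = 9/4 ≈ 2.250

Set s = 0: T(0) = (72) / (32) = 9/4.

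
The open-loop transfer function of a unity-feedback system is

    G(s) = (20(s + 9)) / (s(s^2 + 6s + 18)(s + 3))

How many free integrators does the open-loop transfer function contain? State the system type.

The denominator has 1 factor of s at the origin (free integrator), so this is a Type 1 system.

Type 1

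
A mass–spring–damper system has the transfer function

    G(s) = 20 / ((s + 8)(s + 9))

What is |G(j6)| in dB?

Substitute s = j6: numerator = 20, denominator = 36 + j102.
|G(j6)| = |20| / |36 + j102| = 20 / 108.17 ≈ 0.1849.
In decibels: 20·log₁₀(0.1849) ≈ -14.7 dB.

|G(j6)|_dB ≈ -14.7 dB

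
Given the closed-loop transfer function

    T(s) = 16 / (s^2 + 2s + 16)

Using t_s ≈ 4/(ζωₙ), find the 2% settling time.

Comparing s^2 + 2s + 16 to s^2 + 2ζωₙs + ωₙ²: ωₙ = 4 rad/s and ζ = 2/(2·4) = 0.25.
ζωₙ = 2/2 = 1, so t_s ≈ 4/(ζωₙ) = 4/1 = 4 s.

t_s ≈ 4 s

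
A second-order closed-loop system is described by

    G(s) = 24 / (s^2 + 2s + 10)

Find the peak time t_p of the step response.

Comparing s^2 + 2s + 10 to s^2 + 2ζωₙs + ωₙ²: ωₙ = √10 ≈ 3.162 rad/s and ζ = 2/(2·√10) ≈ 0.3162.
ζωₙ = 2/2 = 1, so ω_d = ωₙ√(1−ζ²) = √(ωₙ² − (ζωₙ)²) = √(10 − 1²) = √9 = 3 rad/s.
t_p = π/ω_d = π/3 ≈ 1.047 s.

t_p ≈ 1.047 s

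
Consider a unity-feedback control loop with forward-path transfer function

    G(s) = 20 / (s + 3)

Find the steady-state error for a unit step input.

e_ss = 0.1304

G(s) has no poles at the origin.
This is a Type 0 system. Kp = lim_{s→0} G(s) = 20/3.
e_ss = 1/(1 + Kp) = 1/(1 + 20/3) = 3/23 ≈ 0.1304.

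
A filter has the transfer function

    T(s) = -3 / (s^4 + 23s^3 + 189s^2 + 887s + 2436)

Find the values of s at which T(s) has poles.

The poles are the roots of the denominator s^4 + 23s^3 + 189s^2 + 887s + 2436 = 0.
Trying s = -12: the polynomial evaluates to 0, so (s + 12) is a factor.
Dividing out leaves s^3 + 11s^2 + 57s + 203 = 0.
This factors further as (s^2 + 4s + 29)(s + 7) = 0.

s = -2 + 5j, -2 - 5j, -12, -7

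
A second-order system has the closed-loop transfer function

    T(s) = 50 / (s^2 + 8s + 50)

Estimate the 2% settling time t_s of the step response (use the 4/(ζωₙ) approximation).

t_s ≈ 1 s

Comparing s^2 + 8s + 50 to s^2 + 2ζωₙs + ωₙ²: ωₙ = √50 ≈ 7.071 rad/s and ζ = 8/(2·√50) ≈ 0.5657.
ζωₙ = 8/2 = 4, so t_s ≈ 4/(ζωₙ) = 4/4 = 1 s.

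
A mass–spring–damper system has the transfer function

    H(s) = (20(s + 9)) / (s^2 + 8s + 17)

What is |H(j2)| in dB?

Substitute s = j2: numerator = 180 + j40, denominator = 13 + j16.
|H(j2)| = |180 + j40| / |13 + j16| = 184.39 / 20.616 ≈ 8.944.
In decibels: 20·log₁₀(8.944) ≈ 19.0 dB.

|H(j2)|_dB ≈ 19.0 dB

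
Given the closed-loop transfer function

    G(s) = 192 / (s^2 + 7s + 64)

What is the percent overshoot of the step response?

Comparing s^2 + 7s + 64 to s^2 + 2ζωₙs + ωₙ²: ωₙ = 8 rad/s and ζ = 7/(2·8) = 0.4375.
%OS = 100·exp(−πζ/√(1−ζ²)) = 100·exp(−π·0.4375/√(1−0.4375²)) ≈ 21.7%.

%OS ≈ 21.7%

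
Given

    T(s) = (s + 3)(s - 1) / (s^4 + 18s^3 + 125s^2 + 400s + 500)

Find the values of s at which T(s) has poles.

The poles are the roots of the denominator s^4 + 18s^3 + 125s^2 + 400s + 500 = 0.
Trying s = -5: the polynomial evaluates to 0, so (s + 5) is a factor.
Dividing out leaves s^3 + 13s^2 + 60s + 100 = 0.
This factors further as (s^2 + 8s + 20)(s + 5) = 0.

s = -4 + 2j, -4 - 2j, -5, -5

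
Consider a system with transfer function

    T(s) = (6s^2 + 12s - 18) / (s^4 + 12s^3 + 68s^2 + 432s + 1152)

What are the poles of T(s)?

s = ±6j, -8, -4

The poles are the roots of the denominator s^4 + 12s^3 + 68s^2 + 432s + 1152 = 0.
Trying s = -8: the polynomial evaluates to 0, so (s + 8) is a factor.
Dividing out leaves s^3 + 4s^2 + 36s + 144 = 0.
This factors further as (s^2 + 36)(s + 4) = 0.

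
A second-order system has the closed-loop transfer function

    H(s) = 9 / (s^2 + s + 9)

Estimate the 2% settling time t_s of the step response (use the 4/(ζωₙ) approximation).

Comparing s^2 + s + 9 to s^2 + 2ζωₙs + ωₙ²: ωₙ = 3 rad/s and ζ = 1/(2·3) ≈ 0.1667.
ζωₙ = 1/2 = 0.5, so t_s ≈ 4/(ζωₙ) = 4/0.5 = 8 s.

t_s ≈ 8 s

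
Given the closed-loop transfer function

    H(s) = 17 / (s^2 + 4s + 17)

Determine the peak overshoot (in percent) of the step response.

Comparing s^2 + 4s + 17 to s^2 + 2ζωₙs + ωₙ²: ωₙ = √17 ≈ 4.123 rad/s and ζ = 4/(2·√17) ≈ 0.4851.
%OS = 100·exp(−πζ/√(1−ζ²)) = 100·exp(−π·0.4851/√(1−0.4851²)) ≈ 17.5%.

%OS ≈ 17.5%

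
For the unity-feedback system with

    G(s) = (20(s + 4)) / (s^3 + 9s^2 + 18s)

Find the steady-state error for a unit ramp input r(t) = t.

e_ss = 0.2250

G(s) has one pole at the origin.
This is a Type 1 system. Kv = lim_{s→0} s·G(s) = 80/18 = 40/9.
e_ss = 1/Kv = 1/(40/9) = 9/40 ≈ 0.2250.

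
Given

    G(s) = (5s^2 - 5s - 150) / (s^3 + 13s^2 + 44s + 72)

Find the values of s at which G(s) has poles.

The poles are the roots of the denominator s^3 + 13s^2 + 44s + 72 = 0.
Trying s = -9: the polynomial evaluates to 0, so (s + 9) is a factor.
Dividing out leaves s^2 + 4s + 8 = 0.
The quadratic formula then gives s = -2 ± 2j.

s = -2 + 2j, -2 - 2j, -9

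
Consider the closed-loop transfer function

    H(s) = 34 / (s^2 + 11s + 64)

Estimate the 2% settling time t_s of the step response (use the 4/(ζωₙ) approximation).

Comparing s^2 + 11s + 64 to s^2 + 2ζωₙs + ωₙ²: ωₙ = 8 rad/s and ζ = 11/(2·8) = 0.6875.
ζωₙ = 11/2 = 5.5, so t_s ≈ 4/(ζωₙ) = 4/5.5 ≈ 0.7273 s.

t_s ≈ 0.7273 s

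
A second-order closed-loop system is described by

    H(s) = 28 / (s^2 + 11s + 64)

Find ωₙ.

Compare the denominator to the standard form s^2 + 2ζωₙs + ωₙ².
ωₙ² = 64, so ωₙ = 8 rad/s.

ωₙ = 8 rad/s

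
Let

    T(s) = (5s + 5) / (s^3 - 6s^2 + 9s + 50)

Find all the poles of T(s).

The poles are the roots of the denominator s^3 - 6s^2 + 9s + 50 = 0.
Trying s = -2: the polynomial evaluates to 0, so (s + 2) is a factor.
Dividing out leaves s^2 - 8s + 25 = 0.
The quadratic formula then gives s = 4 ± 3j.

s = -2, 4 + 3j, 4 - 3j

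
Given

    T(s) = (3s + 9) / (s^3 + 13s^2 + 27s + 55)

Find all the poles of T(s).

The poles are the roots of the denominator s^3 + 13s^2 + 27s + 55 = 0.
Trying s = -11: the polynomial evaluates to 0, so (s + 11) is a factor.
Dividing out leaves s^2 + 2s + 5 = 0.
The quadratic formula then gives s = -1 ± 2j.

s = -11, -1 ± 2j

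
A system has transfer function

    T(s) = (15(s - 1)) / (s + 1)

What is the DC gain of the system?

T(0) = -15

Set s = 0: T(0) = (-15) / (1) = -15.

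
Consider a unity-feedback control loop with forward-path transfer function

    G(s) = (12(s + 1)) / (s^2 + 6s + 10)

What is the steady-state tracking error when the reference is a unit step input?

G(s) has no poles at the origin.
This is a Type 0 system. Kp = lim_{s→0} G(s) = 12/10 = 6/5.
e_ss = 1/(1 + Kp) = 1/(1 + 6/5) = 5/11 ≈ 0.4545.

e_ss = 0.4545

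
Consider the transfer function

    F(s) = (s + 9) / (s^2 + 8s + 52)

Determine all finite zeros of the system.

Set the numerator to zero: s + 9 = 0.
So s = -9.

s = -9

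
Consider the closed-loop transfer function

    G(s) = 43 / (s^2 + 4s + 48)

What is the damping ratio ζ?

ζ ≈ 0.2887

Compare the denominator to the standard form s^2 + 2ζωₙs + ωₙ².
ωₙ² = 48, so ωₙ = √48 ≈ 6.928 rad/s.
2ζωₙ = 4, so ζ = 4/(2·√48) ≈ 0.2887.
With ζ = 0.2887 the response is underdamped.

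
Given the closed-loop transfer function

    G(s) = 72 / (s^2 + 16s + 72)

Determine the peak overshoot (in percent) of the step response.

%OS ≈ 0.0138%

Comparing s^2 + 16s + 72 to s^2 + 2ζωₙs + ωₙ²: ωₙ = √72 ≈ 8.485 rad/s and ζ = 16/(2·√72) ≈ 0.9428.
%OS = 100·exp(−πζ/√(1−ζ²)) = 100·exp(−π·0.9428/√(1−0.9428²)) ≈ 0.0138%.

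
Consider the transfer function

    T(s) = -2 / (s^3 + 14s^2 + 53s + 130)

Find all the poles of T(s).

s = -2 ± 3j, -10

The poles are the roots of the denominator s^3 + 14s^2 + 53s + 130 = 0.
Trying s = -10: the polynomial evaluates to 0, so (s + 10) is a factor.
Dividing out leaves s^2 + 4s + 13 = 0.
The quadratic formula then gives s = -2 ± 3j.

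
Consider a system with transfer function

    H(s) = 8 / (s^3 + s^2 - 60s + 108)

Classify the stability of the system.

The denominator s^3 + s^2 - 60s + 108 factors as (s - 2)(s + 9)(s - 6), giving poles at s = 2, -9, 6.
Since the pole(s) at s = 2, 6 lie in the right half-plane, the system is unstable.

unstable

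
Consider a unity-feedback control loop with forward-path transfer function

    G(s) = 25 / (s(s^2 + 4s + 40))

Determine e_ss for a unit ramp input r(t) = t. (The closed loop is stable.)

G(s) has one pole at the origin.
This is a Type 1 system. Kv = lim_{s→0} s·G(s) = 25/40 = 5/8.
e_ss = 1/Kv = 1/(5/8) = 8/5 ≈ 1.600.

e_ss = 1.600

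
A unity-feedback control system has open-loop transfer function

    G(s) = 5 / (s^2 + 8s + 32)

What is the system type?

Type 0

The denominator has no factor of s at the origin — no free integrator — so this is a Type 0 system.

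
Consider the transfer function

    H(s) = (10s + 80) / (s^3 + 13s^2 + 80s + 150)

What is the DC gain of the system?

Set s = 0: H(0) = (80) / (150) = 8/15.

H(0) = 8/15 ≈ 0.5333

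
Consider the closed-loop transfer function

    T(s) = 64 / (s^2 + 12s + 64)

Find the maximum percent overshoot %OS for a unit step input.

%OS ≈ 2.84%

Comparing s^2 + 12s + 64 to s^2 + 2ζωₙs + ωₙ²: ωₙ = 8 rad/s and ζ = 12/(2·8) = 0.75.
%OS = 100·exp(−πζ/√(1−ζ²)) = 100·exp(−π·0.75/√(1−0.75²)) ≈ 2.84%.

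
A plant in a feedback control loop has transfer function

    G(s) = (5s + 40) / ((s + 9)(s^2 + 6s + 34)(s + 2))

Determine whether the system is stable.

The poles can be read from the denominator factors: s = -9, -3 ± 5j, -2.
Since all poles lie strictly in the left half-plane, the system is stable.

stable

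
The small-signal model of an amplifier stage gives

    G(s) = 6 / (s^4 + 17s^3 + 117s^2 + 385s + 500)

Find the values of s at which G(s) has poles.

s = -4 + 3j, -4 - 3j, -5, -4

The poles are the roots of the denominator s^4 + 17s^3 + 117s^2 + 385s + 500 = 0.
Trying s = -5: the polynomial evaluates to 0, so (s + 5) is a factor.
Dividing out leaves s^3 + 12s^2 + 57s + 100 = 0.
This factors further as (s^2 + 8s + 25)(s + 4) = 0.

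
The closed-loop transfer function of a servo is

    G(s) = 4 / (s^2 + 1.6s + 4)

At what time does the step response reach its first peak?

t_p ≈ 1.714 s

Comparing s^2 + 1.6s + 4 to s^2 + 2ζωₙs + ωₙ²: ωₙ = 2 rad/s and ζ = 1.6/(2·2) = 0.4.
ζωₙ = 1.6/2 = 0.8, so ω_d = ωₙ√(1−ζ²) = √(ωₙ² − (ζωₙ)²) = √(4 − 0.8²) = √3.36 ≈ 1.833 rad/s.
t_p = π/ω_d = π/1.833 ≈ 1.714 s.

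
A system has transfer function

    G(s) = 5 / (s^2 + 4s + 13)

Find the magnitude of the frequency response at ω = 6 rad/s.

|G(j6)| ≈ 0.1504

Substitute s = j6: numerator = 5, denominator = -23 + j24.
|G(j6)| = |5| / |-23 + j24| = 5 / 33.242 ≈ 0.1504.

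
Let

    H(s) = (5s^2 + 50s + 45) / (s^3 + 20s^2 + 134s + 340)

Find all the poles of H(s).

s = -5 ± 3j, -10

The poles are the roots of the denominator s^3 + 20s^2 + 134s + 340 = 0.
Trying s = -10: the polynomial evaluates to 0, so (s + 10) is a factor.
Dividing out leaves s^2 + 10s + 34 = 0.
The quadratic formula then gives s = -5 ± 3j.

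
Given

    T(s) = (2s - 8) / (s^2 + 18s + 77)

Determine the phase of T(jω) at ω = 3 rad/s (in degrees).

∠T(j3) ≈ 104.7°

At s = j3: numerator = -8 + j6, denominator = 68 + j54.
∠T = ∠num − ∠den = 143.13° − (38.454°) = 104.7°.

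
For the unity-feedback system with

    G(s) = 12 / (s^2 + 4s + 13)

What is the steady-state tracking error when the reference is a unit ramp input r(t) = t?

G(s) has no poles at the origin.
This is a Type 0 system; Kv = lim_{s→0} s·G(s) = 0, so the steady-state error for a ramp input is infinite.

e_ss = ∞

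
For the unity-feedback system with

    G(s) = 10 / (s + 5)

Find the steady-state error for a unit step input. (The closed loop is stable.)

G(s) has no poles at the origin.
This is a Type 0 system. Kp = lim_{s→0} G(s) = 10/5 = 2.
e_ss = 1/(1 + Kp) = 1/(1 + 2) = 1/3 ≈ 0.3333.

e_ss = 0.3333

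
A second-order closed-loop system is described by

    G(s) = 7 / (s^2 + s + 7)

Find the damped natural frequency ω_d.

Comparing s^2 + s + 7 to s^2 + 2ζωₙs + ωₙ²: ωₙ = √7 ≈ 2.646 rad/s and ζ = 1/(2·√7) ≈ 0.1890.
ζωₙ = 1/2 = 0.5, so ω_d = ωₙ√(1−ζ²) = √(ωₙ² − (ζωₙ)²) = √(7 − 0.5²) = √6.75 ≈ 2.598 rad/s.

ω_d ≈ 2.598 rad/s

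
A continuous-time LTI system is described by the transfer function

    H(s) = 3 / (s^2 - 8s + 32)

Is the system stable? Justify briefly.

unstable

The denominator s^2 - 8s + 32 factors as (s^2 - 8s + 32), giving poles at s = 4 ± 4j.
Since the pole(s) at s = 4 + 4j, 4 - 4j lie in the right half-plane, the system is unstable.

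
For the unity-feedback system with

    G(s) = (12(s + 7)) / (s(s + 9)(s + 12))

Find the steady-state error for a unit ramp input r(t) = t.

G(s) has one pole at the origin.
This is a Type 1 system. Kv = lim_{s→0} s·G(s) = 84/108 = 7/9.
e_ss = 1/Kv = 1/(7/9) = 9/7 ≈ 1.286.

e_ss = 1.286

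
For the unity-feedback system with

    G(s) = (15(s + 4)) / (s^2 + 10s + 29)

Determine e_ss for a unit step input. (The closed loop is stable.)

G(s) has no poles at the origin.
This is a Type 0 system. Kp = lim_{s→0} G(s) = 60/29.
e_ss = 1/(1 + Kp) = 1/(1 + 60/29) = 29/89 ≈ 0.3258.

e_ss = 0.3258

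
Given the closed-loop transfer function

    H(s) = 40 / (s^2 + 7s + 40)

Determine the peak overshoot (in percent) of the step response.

%OS ≈ 12.4%

Comparing s^2 + 7s + 40 to s^2 + 2ζωₙs + ωₙ²: ωₙ = √40 ≈ 6.325 rad/s and ζ = 7/(2·√40) ≈ 0.5534.
%OS = 100·exp(−πζ/√(1−ζ²)) = 100·exp(−π·0.5534/√(1−0.5534²)) ≈ 12.4%.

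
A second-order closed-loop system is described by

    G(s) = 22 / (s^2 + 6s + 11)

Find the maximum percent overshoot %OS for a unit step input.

Comparing s^2 + 6s + 11 to s^2 + 2ζωₙs + ωₙ²: ωₙ = √11 ≈ 3.317 rad/s and ζ = 6/(2·√11) ≈ 0.9045.
%OS = 100·exp(−πζ/√(1−ζ²)) = 100·exp(−π·0.9045/√(1−0.9045²)) ≈ 0.128%.

%OS ≈ 0.128%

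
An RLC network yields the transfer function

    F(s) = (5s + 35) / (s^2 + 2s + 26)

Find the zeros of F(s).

Set the numerator to zero: 5s + 35 = 0, i.e. 5·(s + 7) = 0.
So s = -7.

s = -7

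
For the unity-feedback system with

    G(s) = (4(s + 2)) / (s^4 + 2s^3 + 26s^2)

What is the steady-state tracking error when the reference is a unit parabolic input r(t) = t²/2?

e_ss = 3.250

G(s) has 2 poles at the origin.
This is a Type 2 system. Ka = lim_{s→0} s^2·G(s) = 8/26 = 4/13.
e_ss = 1/Ka = 1/(4/13) = 13/4 ≈ 3.250.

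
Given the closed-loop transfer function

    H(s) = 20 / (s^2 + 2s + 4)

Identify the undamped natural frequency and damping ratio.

ωₙ = 2 rad/s, ζ = 0.5

Compare the denominator to the standard form s^2 + 2ζωₙs + ωₙ².
ωₙ² = 4, so ωₙ = 2 rad/s.
2ζωₙ = 2, so ζ = 2/(2·2) = 0.5.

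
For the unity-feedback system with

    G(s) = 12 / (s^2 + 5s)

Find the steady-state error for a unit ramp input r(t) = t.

G(s) has one pole at the origin.
This is a Type 1 system. Kv = lim_{s→0} s·G(s) = 12/5.
e_ss = 1/Kv = 1/(12/5) = 5/12 ≈ 0.4167.

e_ss = 0.4167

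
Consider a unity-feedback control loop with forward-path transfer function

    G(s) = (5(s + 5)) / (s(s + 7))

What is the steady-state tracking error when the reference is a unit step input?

G(s) has one pole at the origin.
This is a Type 1 system; for a step input the steady-state error is zero.

e_ss = 0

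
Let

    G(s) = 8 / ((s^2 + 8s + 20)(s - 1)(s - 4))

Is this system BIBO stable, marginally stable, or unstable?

unstable

The poles can be read from the denominator factors: s = -4 ± 2j, 1, 4.
Since the pole(s) at s = 1, 4 lie in the right half-plane, the system is unstable.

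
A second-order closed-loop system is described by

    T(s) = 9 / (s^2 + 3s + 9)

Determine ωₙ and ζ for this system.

Compare the denominator to the standard form s^2 + 2ζωₙs + ωₙ².
ωₙ² = 9, so ωₙ = 3 rad/s.
2ζωₙ = 3, so ζ = 3/(2·3) = 0.5.

ωₙ = 3 rad/s, ζ = 0.5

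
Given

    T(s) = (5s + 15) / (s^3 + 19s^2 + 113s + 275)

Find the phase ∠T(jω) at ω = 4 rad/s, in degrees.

At s = j4: numerator = 15 + j20, denominator = -29 + j388.
∠T = ∠num − ∠den = 53.130° − (94.274°) = -41.14°.

∠T(j4) ≈ -41.14°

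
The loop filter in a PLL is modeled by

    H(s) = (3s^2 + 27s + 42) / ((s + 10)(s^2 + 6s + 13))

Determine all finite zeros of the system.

s = -7, -2

Set the numerator to zero: 3s^2 + 27s + 42 = 0, i.e. 3·(s^2 + 9s + 14) = 0.
Factoring: (s + 7)(s + 2) = 0.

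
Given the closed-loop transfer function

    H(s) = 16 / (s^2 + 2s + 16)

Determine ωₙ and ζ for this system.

Compare the denominator to the standard form s^2 + 2ζωₙs + ωₙ².
ωₙ² = 16, so ωₙ = 4 rad/s.
2ζωₙ = 2, so ζ = 2/(2·4) = 0.25.

ωₙ = 4 rad/s, ζ = 0.25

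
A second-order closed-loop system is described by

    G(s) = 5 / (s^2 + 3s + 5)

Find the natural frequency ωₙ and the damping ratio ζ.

Compare the denominator to the standard form s^2 + 2ζωₙs + ωₙ².
ωₙ² = 5, so ωₙ = √5 ≈ 2.236 rad/s.
2ζωₙ = 3, so ζ = 3/(2·√5) ≈ 0.6708.

ωₙ ≈ 2.236 rad/s, ζ ≈ 0.6708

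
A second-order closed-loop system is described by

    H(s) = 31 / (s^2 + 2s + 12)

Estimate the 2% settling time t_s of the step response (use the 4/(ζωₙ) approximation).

t_s ≈ 4 s

Comparing s^2 + 2s + 12 to s^2 + 2ζωₙs + ωₙ²: ωₙ = √12 ≈ 3.464 rad/s and ζ = 2/(2·√12) ≈ 0.2887.
ζωₙ = 2/2 = 1, so t_s ≈ 4/(ζωₙ) = 4/1 = 4 s.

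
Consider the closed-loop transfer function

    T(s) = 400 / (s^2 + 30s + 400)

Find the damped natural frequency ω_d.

Comparing s^2 + 30s + 400 to s^2 + 2ζωₙs + ωₙ²: ωₙ = 20 rad/s and ζ = 30/(2·20) = 0.75.
ζωₙ = 30/2 = 15, so ω_d = ωₙ√(1−ζ²) = √(ωₙ² − (ζωₙ)²) = √(400 − 15²) = √175 ≈ 13.23 rad/s.

ω_d ≈ 13.23 rad/s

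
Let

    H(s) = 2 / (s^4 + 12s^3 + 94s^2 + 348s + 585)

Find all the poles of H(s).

The poles are the roots of the denominator s^4 + 12s^3 + 94s^2 + 348s + 585 = 0.
No real roots exist; factor into two real quadratics: (s^2 + 6s + 45)(s^2 + 6s + 13) = 0.
Each quadratic gives a conjugate pair via the quadratic formula.

s = -3 + 6j, -3 - 6j, -3 + 2j, -3 - 2j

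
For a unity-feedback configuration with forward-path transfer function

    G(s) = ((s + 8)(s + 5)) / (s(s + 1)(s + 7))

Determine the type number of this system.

The denominator has 1 factor of s at the origin (free integrator), so this is a Type 1 system.

Type 1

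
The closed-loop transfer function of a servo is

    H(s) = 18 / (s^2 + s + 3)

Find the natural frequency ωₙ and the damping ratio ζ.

Compare the denominator to the standard form s^2 + 2ζωₙs + ωₙ².
ωₙ² = 3, so ωₙ = √3 ≈ 1.732 rad/s.
2ζωₙ = 1, so ζ = 1/(2·√3) ≈ 0.2887.
With ζ = 0.2887 the response is underdamped.

ωₙ ≈ 1.732 rad/s, ζ ≈ 0.2887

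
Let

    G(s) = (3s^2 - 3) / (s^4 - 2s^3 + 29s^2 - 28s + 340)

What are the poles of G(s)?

s = -1 ± 4j, 2 ± 4j

The poles are the roots of the denominator s^4 - 2s^3 + 29s^2 - 28s + 340 = 0.
No real roots exist; factor into two real quadratics: (s^2 + 2s + 17)(s^2 - 4s + 20) = 0.
Each quadratic gives a conjugate pair via the quadratic formula.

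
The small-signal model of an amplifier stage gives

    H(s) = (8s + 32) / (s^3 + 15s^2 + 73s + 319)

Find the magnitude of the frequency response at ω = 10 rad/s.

|H(j10)| ≈ 0.07112

Substitute s = j10: numerator = 32 + j80, denominator = -1181 - j270.
|H(j10)| = |32 + j80| / |-1181 - j270| = 86.163 / 1211.5 ≈ 0.07112.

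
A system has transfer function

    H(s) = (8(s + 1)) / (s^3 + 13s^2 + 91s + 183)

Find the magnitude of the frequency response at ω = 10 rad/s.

|H(j10)| ≈ 0.07175

Substitute s = j10: numerator = 8 + j80, denominator = -1117 - j90.
|H(j10)| = |8 + j80| / |-1117 - j90| = 80.399 / 1120.6 ≈ 0.07175.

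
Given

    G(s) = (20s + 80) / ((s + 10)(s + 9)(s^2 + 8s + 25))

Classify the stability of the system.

stable

The poles can be read from the denominator factors: s = -10, -9, -4 + 3j, -4 - 3j.
Since all poles lie strictly in the left half-plane, the system is stable.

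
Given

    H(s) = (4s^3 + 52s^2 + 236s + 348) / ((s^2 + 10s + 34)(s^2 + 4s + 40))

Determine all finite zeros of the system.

Set the numerator to zero: 4s^3 + 52s^2 + 236s + 348 = 0, i.e. 4·(s^3 + 13s^2 + 59s + 87) = 0.
Factoring: (s + 3)(s^2 + 10s + 29) = 0.

s = -3, -5 + 2j, -5 - 2j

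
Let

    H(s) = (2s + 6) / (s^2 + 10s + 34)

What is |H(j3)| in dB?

|H(j3)|_dB ≈ -13.3 dB

Substitute s = j3: numerator = 6 + j6, denominator = 25 + j30.
|H(j3)| = |6 + j6| / |25 + j30| = 8.4853 / 39.051 ≈ 0.2173.
In decibels: 20·log₁₀(0.2173) ≈ -13.3 dB.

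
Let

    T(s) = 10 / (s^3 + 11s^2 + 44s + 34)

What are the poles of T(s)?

The poles are the roots of the denominator s^3 + 11s^2 + 44s + 34 = 0.
Trying s = -1: the polynomial evaluates to 0, so (s + 1) is a factor.
Dividing out leaves s^2 + 10s + 34 = 0.
The quadratic formula then gives s = -5 ± 3j.

s = -5 + 3j, -5 - 3j, -1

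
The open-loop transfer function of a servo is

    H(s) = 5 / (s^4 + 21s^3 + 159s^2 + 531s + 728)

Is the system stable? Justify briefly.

The denominator s^4 + 21s^3 + 159s^2 + 531s + 728 factors as (s^2 + 6s + 13)(s + 8)(s + 7), giving poles at s = -3 + 2j, -3 - 2j, -8, -7.
Since all poles lie strictly in the left half-plane, the system is stable.

stable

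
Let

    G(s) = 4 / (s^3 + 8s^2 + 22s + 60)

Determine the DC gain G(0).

G(0) = 1/15 ≈ 0.06667

Set s = 0: G(0) = (4) / (60) = 1/15.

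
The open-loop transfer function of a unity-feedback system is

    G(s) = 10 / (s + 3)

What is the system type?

Type 0

The denominator has no factor of s at the origin — no free integrator — so this is a Type 0 system.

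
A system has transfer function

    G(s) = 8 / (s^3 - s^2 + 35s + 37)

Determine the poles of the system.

The poles are the roots of the denominator s^3 - s^2 + 35s + 37 = 0.
Trying s = -1: the polynomial evaluates to 0, so (s + 1) is a factor.
Dividing out leaves s^2 - 2s + 37 = 0.
The quadratic formula then gives s = 1 ± 6j.

s = 1 + 6j, 1 - 6j, -1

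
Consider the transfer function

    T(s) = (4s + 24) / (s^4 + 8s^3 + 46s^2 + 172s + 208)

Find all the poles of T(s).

The poles are the roots of the denominator s^4 + 8s^3 + 46s^2 + 172s + 208 = 0.
Trying s = -4: the polynomial evaluates to 0, so (s + 4) is a factor.
Dividing out leaves s^3 + 4s^2 + 30s + 52 = 0.
This factors further as (s^2 + 2s + 26)(s + 2) = 0.

s = -1 ± 5j, -4, -2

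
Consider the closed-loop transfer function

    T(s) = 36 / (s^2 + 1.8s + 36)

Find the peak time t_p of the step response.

t_p ≈ 0.5296 s

Comparing s^2 + 1.8s + 36 to s^2 + 2ζωₙs + ωₙ²: ωₙ = 6 rad/s and ζ = 1.8/(2·6) = 0.15.
ζωₙ = 1.8/2 = 0.9, so ω_d = ωₙ√(1−ζ²) = √(ωₙ² − (ζωₙ)²) = √(36 − 0.9²) = √35.19 ≈ 5.932 rad/s.
t_p = π/ω_d = π/5.932 ≈ 0.5296 s.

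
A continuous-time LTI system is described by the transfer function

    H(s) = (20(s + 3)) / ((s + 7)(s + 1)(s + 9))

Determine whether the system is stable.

stable

The poles can be read from the denominator factors: s = -7, -1, -9.
Since all poles lie strictly in the left half-plane, the system is stable.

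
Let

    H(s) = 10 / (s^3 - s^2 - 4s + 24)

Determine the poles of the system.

The poles are the roots of the denominator s^3 - s^2 - 4s + 24 = 0.
Trying s = -3: the polynomial evaluates to 0, so (s + 3) is a factor.
Dividing out leaves s^2 - 4s + 8 = 0.
The quadratic formula then gives s = 2 ± 2j.

s = -3, 2 ± 2j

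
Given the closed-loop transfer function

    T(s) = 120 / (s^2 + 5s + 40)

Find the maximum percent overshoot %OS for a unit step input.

%OS ≈ 25.9%

Comparing s^2 + 5s + 40 to s^2 + 2ζωₙs + ωₙ²: ωₙ = √40 ≈ 6.325 rad/s and ζ = 5/(2·√40) ≈ 0.3953.
%OS = 100·exp(−πζ/√(1−ζ²)) = 100·exp(−π·0.3953/√(1−0.3953²)) ≈ 25.9%.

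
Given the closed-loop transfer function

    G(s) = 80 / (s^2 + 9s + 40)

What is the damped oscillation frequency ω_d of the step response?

Comparing s^2 + 9s + 40 to s^2 + 2ζωₙs + ωₙ²: ωₙ = √40 ≈ 6.325 rad/s and ζ = 9/(2·√40) ≈ 0.7115.
ζωₙ = 9/2 = 4.5, so ω_d = ωₙ√(1−ζ²) = √(ωₙ² − (ζωₙ)²) = √(40 − 4.5²) = √19.75 ≈ 4.444 rad/s.

ω_d ≈ 4.444 rad/s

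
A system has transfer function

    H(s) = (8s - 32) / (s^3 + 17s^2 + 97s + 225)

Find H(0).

Set s = 0: H(0) = (-32) / (225) = -32/225.

H(0) = -32/225 ≈ -0.1422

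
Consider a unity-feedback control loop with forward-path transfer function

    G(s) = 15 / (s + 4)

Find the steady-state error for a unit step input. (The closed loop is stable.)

e_ss = 0.2105

G(s) has no poles at the origin.
This is a Type 0 system. Kp = lim_{s→0} G(s) = 15/4.
e_ss = 1/(1 + Kp) = 1/(1 + 15/4) = 4/19 ≈ 0.2105.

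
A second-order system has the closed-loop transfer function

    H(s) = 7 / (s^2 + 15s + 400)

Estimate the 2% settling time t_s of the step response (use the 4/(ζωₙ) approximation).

t_s ≈ 0.5333 s

Comparing s^2 + 15s + 400 to s^2 + 2ζωₙs + ωₙ²: ωₙ = 20 rad/s and ζ = 15/(2·20) = 0.375.
ζωₙ = 15/2 = 7.5, so t_s ≈ 4/(ζωₙ) = 4/7.5 ≈ 0.5333 s.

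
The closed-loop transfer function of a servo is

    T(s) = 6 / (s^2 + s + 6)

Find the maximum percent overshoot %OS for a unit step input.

%OS ≈ 51.9%

Comparing s^2 + s + 6 to s^2 + 2ζωₙs + ωₙ²: ωₙ = √6 ≈ 2.449 rad/s and ζ = 1/(2·√6) ≈ 0.2041.
%OS = 100·exp(−πζ/√(1−ζ²)) = 100·exp(−π·0.2041/√(1−0.2041²)) ≈ 51.9%.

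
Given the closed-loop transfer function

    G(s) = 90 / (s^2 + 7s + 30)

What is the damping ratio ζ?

ζ ≈ 0.6390

Compare the denominator to the standard form s^2 + 2ζωₙs + ωₙ².
ωₙ² = 30, so ωₙ = √30 ≈ 5.477 rad/s.
2ζωₙ = 7, so ζ = 7/(2·√30) ≈ 0.6390.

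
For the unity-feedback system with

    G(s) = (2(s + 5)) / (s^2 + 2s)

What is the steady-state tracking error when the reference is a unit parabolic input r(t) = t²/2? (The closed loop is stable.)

e_ss = ∞

G(s) has one pole at the origin.
This is a Type 1 system; Ka = lim_{s→0} s^2·G(s) = 0, so the steady-state error for a parabola input is infinite.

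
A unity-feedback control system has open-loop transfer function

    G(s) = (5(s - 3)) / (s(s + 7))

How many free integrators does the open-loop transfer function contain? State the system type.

The denominator has 1 factor of s at the origin (free integrator), so this is a Type 1 system.

Type 1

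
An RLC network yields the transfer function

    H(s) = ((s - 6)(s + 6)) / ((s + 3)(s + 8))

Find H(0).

H(0) = -3/2 ≈ -1.500

At s = 0 each factor (s + a) contributes a and each (s^2 + bs + c) contributes c.
H(0) = 1·(-6) · (6) / ((3) · (8)) = -36/24 = -3/2.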